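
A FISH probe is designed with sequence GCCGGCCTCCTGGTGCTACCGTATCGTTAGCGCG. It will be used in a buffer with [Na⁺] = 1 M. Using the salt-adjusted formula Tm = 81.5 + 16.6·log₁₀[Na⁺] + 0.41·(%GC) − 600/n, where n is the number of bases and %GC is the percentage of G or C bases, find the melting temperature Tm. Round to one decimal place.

91.6°C

Length n = 34. Scanning the sequence gives G=11, A=3, C=12, T=8.
G+C = 23, so %GC = 23/34 × 100 = 67.647%
Salt term: 16.6 × (0) = 0
GC term: 0.41 × 67.647 = 27.735; length term: −600/34 = −17.647
Tm = 81.5 + (0) + 27.735 − 17.647 = 91.588 → 91.6°C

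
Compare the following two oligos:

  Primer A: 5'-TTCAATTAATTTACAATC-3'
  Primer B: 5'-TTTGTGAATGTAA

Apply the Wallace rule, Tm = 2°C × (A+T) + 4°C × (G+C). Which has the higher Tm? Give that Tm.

Primer A, 42°C

Primer A: A+T=15, G+C=3 → Tm = 2(15)+4(3) = 42°C
Primer B: A+T=10, G+C=3 → Tm = 2(10)+4(3) = 32°C
42°C vs 32°C → primer A is higher.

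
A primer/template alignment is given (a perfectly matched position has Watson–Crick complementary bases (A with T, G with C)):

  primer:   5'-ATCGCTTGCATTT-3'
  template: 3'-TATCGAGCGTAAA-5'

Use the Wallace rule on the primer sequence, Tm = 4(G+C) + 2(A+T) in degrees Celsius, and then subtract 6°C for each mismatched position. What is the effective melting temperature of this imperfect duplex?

Primer base counts: A=2, T=6, G=2, C=3 → A+T=8, G+C=5
Perfect-match Tm = 2(8) + 4(5) = 16 + 20 = 36°C
Mismatches (positions where the bases are not complementary): 2 (at positions 3, 7)
Effective Tm = 36 − 2×6 = 36 − 12 = 24°C

24°C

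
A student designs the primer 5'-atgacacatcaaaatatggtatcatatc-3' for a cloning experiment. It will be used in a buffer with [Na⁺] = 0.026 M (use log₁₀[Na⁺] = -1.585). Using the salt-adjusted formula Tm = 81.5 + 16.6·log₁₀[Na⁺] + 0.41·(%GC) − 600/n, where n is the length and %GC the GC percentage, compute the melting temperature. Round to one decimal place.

Length n = 28. Scanning the sequence gives A=12, G=3, T=8, C=5.
G+C = 8, so %GC = 8/28 × 100 = 28.571%
Salt term: 16.6 × (-1.585) = -26.311
GC term: 0.41 × 28.571 = 11.714; length term: −600/28 = −21.429
Tm = 81.5 + (-26.311) + 11.714 − 21.429 = 45.474 → 45.5°C

45.5°C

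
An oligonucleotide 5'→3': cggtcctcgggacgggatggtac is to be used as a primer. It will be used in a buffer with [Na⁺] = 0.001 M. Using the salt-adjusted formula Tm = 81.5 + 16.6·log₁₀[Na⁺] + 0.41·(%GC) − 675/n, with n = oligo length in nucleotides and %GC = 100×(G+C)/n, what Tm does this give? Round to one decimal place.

30.9°C

Length n = 23. Base counts: C=6, T=4, A=3, G=10
G+C = 16, so %GC = 16/23 × 100 = 69.565%
Salt term: 16.6 × (-3) = -49.8
GC term: 0.41 × 69.565 = 28.522; length term: −675/23 = −29.348
Tm = 81.5 + (-49.8) + 28.522 − 29.348 = 30.874 → 30.9°C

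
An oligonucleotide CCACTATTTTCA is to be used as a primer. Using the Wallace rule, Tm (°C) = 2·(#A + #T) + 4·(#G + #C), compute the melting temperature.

32°C

Scanning the sequence gives T=5, C=4, A=3, G=0.
AT pairs contribute 8, GC pairs contribute 4.
Tm = 2×8 + 4×4 = 32°C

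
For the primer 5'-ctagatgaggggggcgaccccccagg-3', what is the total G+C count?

Base counts: C=8, T=2, A=5, G=11
Total G or C: 11 + 8 = 19

19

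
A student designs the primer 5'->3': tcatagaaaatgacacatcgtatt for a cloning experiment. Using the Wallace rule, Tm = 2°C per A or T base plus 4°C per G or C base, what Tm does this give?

62°C

Base counts: T=7, A=10, C=4, G=3
So N_AT = 17 and N_GC = 7.
Tm = 4·7 + 2·17 = 28 + 34 = 62°C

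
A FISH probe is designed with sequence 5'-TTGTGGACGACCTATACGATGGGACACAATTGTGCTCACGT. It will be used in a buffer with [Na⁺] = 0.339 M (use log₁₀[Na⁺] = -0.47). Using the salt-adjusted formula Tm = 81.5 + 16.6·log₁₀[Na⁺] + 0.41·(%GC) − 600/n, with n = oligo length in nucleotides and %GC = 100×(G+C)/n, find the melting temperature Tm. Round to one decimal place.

79.1°C

Length n = 41. A=10, T=11, C=9, G=11
G+C = 20, so %GC = 20/41 × 100 = 48.78%
Salt term: 16.6 × (-0.47) = -7.802
GC term: 0.41 × 48.78 = 20; length term: −600/41 = −14.634
Tm = 81.5 + (-7.802) + 20 − 14.634 = 79.064 → 79.1°C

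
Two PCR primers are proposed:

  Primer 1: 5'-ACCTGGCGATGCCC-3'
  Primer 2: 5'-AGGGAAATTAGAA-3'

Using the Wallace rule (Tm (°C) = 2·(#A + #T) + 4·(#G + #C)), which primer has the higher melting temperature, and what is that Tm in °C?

Primer 1: A+T=4, G+C=10 → Tm = 2(4)+4(10) = 48°C
Primer 2: A+T=9, G+C=4 → Tm = 2(9)+4(4) = 34°C
48°C vs 34°C → primer 1 is higher.

Primer 1, 48°C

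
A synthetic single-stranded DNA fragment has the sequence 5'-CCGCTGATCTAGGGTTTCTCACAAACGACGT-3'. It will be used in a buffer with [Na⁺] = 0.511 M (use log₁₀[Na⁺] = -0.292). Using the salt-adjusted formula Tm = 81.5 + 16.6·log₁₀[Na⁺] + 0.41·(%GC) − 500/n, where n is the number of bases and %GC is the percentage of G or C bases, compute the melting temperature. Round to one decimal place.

Length n = 31. Counting bases: A=7, G=7, T=8, C=9
G+C = 16, so %GC = 16/31 × 100 = 51.613%
Salt term: 16.6 × (-0.292) = -4.847
GC term: 0.41 × 51.613 = 21.161; length term: −500/31 = −16.129
Tm = 81.5 + (-4.847) + 21.161 − 16.129 = 81.685 → 81.7°C

81.7°C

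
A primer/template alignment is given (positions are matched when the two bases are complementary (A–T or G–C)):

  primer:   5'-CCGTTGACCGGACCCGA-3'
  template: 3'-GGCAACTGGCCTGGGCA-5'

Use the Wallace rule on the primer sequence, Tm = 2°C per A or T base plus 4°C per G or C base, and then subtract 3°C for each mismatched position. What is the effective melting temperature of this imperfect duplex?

55°C

Primer base counts: A=3, T=2, G=5, C=7 → A+T=5, G+C=12
Perfect-match Tm = 2(5) + 4(12) = 10 + 48 = 58°C
Mismatches (positions where the bases are not complementary): 1 (at position 17)
Effective Tm = 58 − 1×3 = 58 − 3 = 55°C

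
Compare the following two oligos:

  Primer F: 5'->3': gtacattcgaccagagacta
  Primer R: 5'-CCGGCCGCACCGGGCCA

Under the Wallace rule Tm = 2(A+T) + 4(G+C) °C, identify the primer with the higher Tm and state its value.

Primer R, 64°C

Primer F: A+T=11, G+C=9 → Tm = 2(11)+4(9) = 58°C
Primer R: A+T=2, G+C=15 → Tm = 2(2)+4(15) = 64°C
58°C vs 64°C → primer R is higher.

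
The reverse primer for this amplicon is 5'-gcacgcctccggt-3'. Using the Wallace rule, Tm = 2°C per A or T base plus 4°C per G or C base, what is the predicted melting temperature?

Counting bases: G=4, C=6, T=2, A=1
A+T = 3, G+C = 10
Tm = 2(3) + 4(10) = 6 + 40 = 46°C

46°C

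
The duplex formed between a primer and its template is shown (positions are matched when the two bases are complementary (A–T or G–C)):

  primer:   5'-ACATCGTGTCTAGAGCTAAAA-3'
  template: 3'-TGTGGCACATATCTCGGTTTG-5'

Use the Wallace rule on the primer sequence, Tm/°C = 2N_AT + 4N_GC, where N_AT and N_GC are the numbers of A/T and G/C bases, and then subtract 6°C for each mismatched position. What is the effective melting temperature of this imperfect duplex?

34°C

Primer base counts: A=8, T=5, G=4, C=4 → A+T=13, G+C=8
Perfect-match Tm = 2(13) + 4(8) = 26 + 32 = 58°C
Mismatches (positions where the bases are not complementary): 4 (at positions 4, 10, 17, 21)
Effective Tm = 58 − 4×6 = 58 − 24 = 34°C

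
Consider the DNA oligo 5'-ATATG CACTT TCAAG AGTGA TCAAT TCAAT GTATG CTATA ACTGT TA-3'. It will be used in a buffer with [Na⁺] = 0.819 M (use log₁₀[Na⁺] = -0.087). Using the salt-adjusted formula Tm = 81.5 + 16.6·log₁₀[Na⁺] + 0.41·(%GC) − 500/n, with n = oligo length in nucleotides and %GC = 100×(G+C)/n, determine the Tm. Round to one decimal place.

81.6°C

Length n = 47. Scanning the sequence gives C=7, A=16, T=17, G=7.
G+C = 14, so %GC = 14/47 × 100 = 29.787%
Salt term: 16.6 × (-0.087) = -1.444
GC term: 0.41 × 29.787 = 12.213; length term: −500/47 = −10.638
Tm = 81.5 + (-1.444) + 12.213 − 10.638 = 81.631 → 81.6°C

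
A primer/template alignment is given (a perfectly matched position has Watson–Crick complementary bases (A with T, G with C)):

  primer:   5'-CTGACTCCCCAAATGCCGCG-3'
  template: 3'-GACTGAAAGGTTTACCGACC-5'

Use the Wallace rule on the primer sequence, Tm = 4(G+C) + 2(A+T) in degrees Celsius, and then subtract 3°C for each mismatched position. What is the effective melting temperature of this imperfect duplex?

Primer base counts: A=4, T=3, G=4, C=9 → A+T=7, G+C=13
Perfect-match Tm = 2(7) + 4(13) = 14 + 52 = 66°C
Mismatches (positions where the bases are not complementary): 5 (at positions 7, 8, 16, 18, 19)
Effective Tm = 66 − 5×3 = 66 − 15 = 51°C

51°C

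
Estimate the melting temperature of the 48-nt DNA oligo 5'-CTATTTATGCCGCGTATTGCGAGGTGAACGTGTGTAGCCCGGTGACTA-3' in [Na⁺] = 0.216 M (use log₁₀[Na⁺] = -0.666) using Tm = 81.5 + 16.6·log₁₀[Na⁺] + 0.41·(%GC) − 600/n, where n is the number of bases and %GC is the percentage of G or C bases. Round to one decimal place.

Length n = 48. T=14, A=9, C=10, G=15
G+C = 25, so %GC = 25/48 × 100 = 52.083%
Salt term: 16.6 × (-0.666) = -11.056
GC term: 0.41 × 52.083 = 21.354; length term: −600/48 = −12.5
Tm = 81.5 + (-11.056) + 21.354 − 12.5 = 79.298 → 79.3°C

79.3°C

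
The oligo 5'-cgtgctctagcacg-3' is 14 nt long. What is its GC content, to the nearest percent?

Scanning the sequence gives T=3, A=2, G=4, C=5.
G+C = 4 + 5 = 9 out of 14 bases
%GC = 9/14 × 100 = 64.29% ≈ 64%

64%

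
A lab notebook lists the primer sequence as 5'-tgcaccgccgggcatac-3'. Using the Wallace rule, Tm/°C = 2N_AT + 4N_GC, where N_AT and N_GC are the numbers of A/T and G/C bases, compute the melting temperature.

Base counts: T=2, A=3, C=7, G=5
A+T = 5, G+C = 12
Tm = 4·12 + 2·5 = 48 + 10 = 58°C

58°C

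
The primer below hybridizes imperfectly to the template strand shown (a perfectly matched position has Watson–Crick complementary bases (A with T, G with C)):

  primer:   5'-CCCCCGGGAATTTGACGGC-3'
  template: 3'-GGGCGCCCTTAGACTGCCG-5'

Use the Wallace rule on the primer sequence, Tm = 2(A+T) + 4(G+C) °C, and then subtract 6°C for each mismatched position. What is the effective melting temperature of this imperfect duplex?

52°C

Primer base counts: A=3, T=3, G=6, C=7 → A+T=6, G+C=13
Perfect-match Tm = 2(6) + 4(13) = 12 + 52 = 64°C
Mismatches (positions where the bases are not complementary): 2 (at positions 4, 12)
Effective Tm = 64 − 2×6 = 64 − 12 = 52°C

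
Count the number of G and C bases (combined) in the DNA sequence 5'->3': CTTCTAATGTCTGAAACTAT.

6

A=6, T=8, C=4, G=2
G+C = 2 + 4 = 6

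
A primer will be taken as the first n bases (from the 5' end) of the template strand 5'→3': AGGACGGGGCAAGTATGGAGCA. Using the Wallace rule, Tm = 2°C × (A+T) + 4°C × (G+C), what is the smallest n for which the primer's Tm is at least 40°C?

First 11 bases: AGGACGGGGCA → Tm = 38°C (< 40°C)
First 12 bases: AGGACGGGGCAA → Tm = 40°C (≥ 40°C)
Each additional base adds 2°C (A/T) or 4°C (G/C), so Tm is non-decreasing in n; n = 12 is the first length to reach 40°C.

n = 12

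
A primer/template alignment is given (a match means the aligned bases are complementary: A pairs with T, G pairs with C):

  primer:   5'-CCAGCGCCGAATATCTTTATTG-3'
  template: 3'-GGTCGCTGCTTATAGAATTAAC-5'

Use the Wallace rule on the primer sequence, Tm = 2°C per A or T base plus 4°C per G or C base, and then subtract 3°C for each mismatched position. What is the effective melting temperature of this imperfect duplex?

58°C

Primer base counts: A=5, T=7, G=4, C=6 → A+T=12, G+C=10
Perfect-match Tm = 2(12) + 4(10) = 24 + 40 = 64°C
Mismatches (positions where the bases are not complementary): 2 (at positions 7, 18)
Effective Tm = 64 − 2×3 = 64 − 6 = 58°C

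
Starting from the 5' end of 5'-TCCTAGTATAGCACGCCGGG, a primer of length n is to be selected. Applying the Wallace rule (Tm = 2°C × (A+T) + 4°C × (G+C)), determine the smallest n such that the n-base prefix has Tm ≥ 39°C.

First 13 bases: TCCTAGTATAGCA → Tm = 36°C (< 39°C)
First 14 bases: TCCTAGTATAGCAC → Tm = 40°C (≥ 39°C)
Since every base adds ≥2°C, Tm only increases with n, so the threshold is first crossed at n = 14.

n = 14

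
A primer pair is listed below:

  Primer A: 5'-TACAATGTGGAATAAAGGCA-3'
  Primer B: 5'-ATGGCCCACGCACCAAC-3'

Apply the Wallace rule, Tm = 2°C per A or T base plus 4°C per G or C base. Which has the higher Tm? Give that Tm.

Primer A: A+T=13, G+C=7 → Tm = 2(13)+4(7) = 54°C
Primer B: A+T=6, G+C=11 → Tm = 2(6)+4(11) = 56°C
54°C vs 56°C → primer B is higher.

Primer B, 56°C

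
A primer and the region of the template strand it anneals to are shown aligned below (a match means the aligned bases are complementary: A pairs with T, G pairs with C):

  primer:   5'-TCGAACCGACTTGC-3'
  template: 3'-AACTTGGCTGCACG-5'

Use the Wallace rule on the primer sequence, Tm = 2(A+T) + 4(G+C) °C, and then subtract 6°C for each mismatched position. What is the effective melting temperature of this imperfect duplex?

Primer base counts: A=3, T=3, G=3, C=5 → A+T=6, G+C=8
Perfect-match Tm = 2(6) + 4(8) = 12 + 32 = 44°C
Mismatches (positions where the bases are not complementary): 2 (at positions 2, 11)
Effective Tm = 44 − 2×6 = 44 − 12 = 32°C

32°C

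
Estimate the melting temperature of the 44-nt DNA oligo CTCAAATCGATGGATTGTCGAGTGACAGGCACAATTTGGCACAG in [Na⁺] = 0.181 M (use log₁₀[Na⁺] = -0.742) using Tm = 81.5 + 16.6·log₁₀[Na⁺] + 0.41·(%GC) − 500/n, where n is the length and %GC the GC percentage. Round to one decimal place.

77.4°C

Length n = 44. Scanning the sequence gives C=9, A=13, T=10, G=12.
G+C = 21, so %GC = 21/44 × 100 = 47.727%
Salt term: 16.6 × (-0.742) = -12.317
GC term: 0.41 × 47.727 = 19.568; length term: −500/44 = −11.364
Tm = 81.5 + (-12.317) + 19.568 − 11.364 = 77.387 → 77.4°C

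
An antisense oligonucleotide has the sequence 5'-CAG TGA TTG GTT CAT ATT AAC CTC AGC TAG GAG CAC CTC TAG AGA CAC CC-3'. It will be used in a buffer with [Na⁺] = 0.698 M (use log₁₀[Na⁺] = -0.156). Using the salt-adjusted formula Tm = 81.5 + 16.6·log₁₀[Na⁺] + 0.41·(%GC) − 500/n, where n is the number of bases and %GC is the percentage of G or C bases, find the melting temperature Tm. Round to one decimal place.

Length n = 50. Counting bases: T=12, A=14, G=10, C=14
G+C = 24, so %GC = 24/50 × 100 = 48%
Salt term: 16.6 × (-0.156) = -2.59
GC term: 0.41 × 48 = 19.68; length term: −500/50 = −10
Tm = 81.5 + (-2.59) + 19.68 − 10 = 88.59 → 88.6°C

88.6°C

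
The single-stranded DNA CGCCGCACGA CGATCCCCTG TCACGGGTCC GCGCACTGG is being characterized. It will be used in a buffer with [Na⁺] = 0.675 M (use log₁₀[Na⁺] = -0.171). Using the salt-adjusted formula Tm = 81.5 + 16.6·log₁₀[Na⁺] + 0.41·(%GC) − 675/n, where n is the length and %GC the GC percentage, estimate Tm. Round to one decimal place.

91.8°C

Length n = 39. Counting bases: A=5, G=12, T=5, C=17
G+C = 29, so %GC = 29/39 × 100 = 74.359%
Salt term: 16.6 × (-0.171) = -2.839
GC term: 0.41 × 74.359 = 30.487; length term: −675/39 = −17.308
Tm = 81.5 + (-2.839) + 30.487 − 17.308 = 91.84 → 91.8°C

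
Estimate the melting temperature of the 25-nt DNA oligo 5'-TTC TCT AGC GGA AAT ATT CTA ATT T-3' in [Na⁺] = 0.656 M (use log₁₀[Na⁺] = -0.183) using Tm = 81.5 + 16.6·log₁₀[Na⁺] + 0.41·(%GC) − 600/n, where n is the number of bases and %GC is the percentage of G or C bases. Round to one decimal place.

Length n = 25. G=3, C=4, A=7, T=11
G+C = 7, so %GC = 7/25 × 100 = 28%
Salt term: 16.6 × (-0.183) = -3.038
GC term: 0.41 × 28 = 11.48; length term: −600/25 = −24
Tm = 81.5 + (-3.038) + 11.48 − 24 = 65.942 → 65.9°C

65.9°C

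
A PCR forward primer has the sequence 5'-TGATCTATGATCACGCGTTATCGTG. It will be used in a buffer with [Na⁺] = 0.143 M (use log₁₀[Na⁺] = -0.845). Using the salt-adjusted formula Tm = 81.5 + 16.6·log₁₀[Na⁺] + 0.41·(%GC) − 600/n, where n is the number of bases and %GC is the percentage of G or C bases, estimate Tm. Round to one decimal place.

Length n = 25. Counting bases: A=5, G=6, T=9, C=5
G+C = 11, so %GC = 11/25 × 100 = 44%
Salt term: 16.6 × (-0.845) = -14.027
GC term: 0.41 × 44 = 18.04; length term: −600/25 = −24
Tm = 81.5 + (-14.027) + 18.04 − 24 = 61.513 → 61.5°C

61.5°C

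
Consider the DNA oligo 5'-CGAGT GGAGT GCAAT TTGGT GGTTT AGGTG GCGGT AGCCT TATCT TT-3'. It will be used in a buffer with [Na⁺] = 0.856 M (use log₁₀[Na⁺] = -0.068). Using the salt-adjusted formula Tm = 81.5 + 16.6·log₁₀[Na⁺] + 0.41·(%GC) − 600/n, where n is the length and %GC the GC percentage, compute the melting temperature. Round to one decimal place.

Length n = 47. A=7, C=6, G=17, T=17
G+C = 23, so %GC = 23/47 × 100 = 48.936%
Salt term: 16.6 × (-0.068) = -1.129
GC term: 0.41 × 48.936 = 20.064; length term: −600/47 = −12.766
Tm = 81.5 + (-1.129) + 20.064 − 12.766 = 87.669 → 87.7°C

87.7°C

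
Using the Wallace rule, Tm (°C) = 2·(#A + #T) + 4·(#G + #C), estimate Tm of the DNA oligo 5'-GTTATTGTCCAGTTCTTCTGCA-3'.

62°C

Scanning the sequence gives A=3, G=4, C=5, T=10.
So N_AT = 13 and N_GC = 9.
Tm = 4·9 + 2·13 = 36 + 26 = 62°C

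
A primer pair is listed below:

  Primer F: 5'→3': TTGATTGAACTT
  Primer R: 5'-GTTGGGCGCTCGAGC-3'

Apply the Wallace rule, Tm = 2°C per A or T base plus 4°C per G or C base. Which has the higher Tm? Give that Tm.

Primer R, 52°C

Primer F: A+T=9, G+C=3 → Tm = 2(9)+4(3) = 30°C
Primer R: A+T=4, G+C=11 → Tm = 2(4)+4(11) = 52°C
30°C vs 52°C → primer R is higher.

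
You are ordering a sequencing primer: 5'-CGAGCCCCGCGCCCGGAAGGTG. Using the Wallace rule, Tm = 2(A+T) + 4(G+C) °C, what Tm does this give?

80°C

G=9, T=1, A=3, C=9
AT pairs contribute 4, GC pairs contribute 18.
Tm = 2×4 + 4×18 = 80°C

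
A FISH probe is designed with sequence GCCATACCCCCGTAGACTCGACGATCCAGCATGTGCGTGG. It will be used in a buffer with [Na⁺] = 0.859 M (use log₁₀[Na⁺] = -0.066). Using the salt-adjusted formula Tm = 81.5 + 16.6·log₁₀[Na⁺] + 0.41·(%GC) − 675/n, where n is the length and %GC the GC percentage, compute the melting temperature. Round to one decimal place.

89.2°C

Length n = 40. Scanning the sequence gives C=14, G=11, T=7, A=8.
G+C = 25, so %GC = 25/40 × 100 = 62.5%
Salt term: 16.6 × (-0.066) = -1.096
GC term: 0.41 × 62.5 = 25.625; length term: −675/40 = −16.875
Tm = 81.5 + (-1.096) + 25.625 − 16.875 = 89.154 → 89.2°C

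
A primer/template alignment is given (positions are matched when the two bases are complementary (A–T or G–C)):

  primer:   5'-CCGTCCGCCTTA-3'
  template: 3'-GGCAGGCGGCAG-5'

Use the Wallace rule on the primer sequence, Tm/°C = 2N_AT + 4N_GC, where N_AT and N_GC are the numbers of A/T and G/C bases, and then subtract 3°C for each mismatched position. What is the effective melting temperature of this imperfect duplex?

Primer base counts: A=1, T=3, G=2, C=6 → A+T=4, G+C=8
Perfect-match Tm = 2(4) + 4(8) = 8 + 32 = 40°C
Mismatches (positions where the bases are not complementary): 2 (at positions 10, 12)
Effective Tm = 40 − 2×3 = 40 − 6 = 34°C

34°C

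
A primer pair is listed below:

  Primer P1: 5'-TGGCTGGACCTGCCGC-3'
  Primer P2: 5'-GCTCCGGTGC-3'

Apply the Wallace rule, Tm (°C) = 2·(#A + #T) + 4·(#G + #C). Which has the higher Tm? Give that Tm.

Primer P1, 56°C

Primer P1: A+T=4, G+C=12 → Tm = 2(4)+4(12) = 56°C
Primer P2: A+T=2, G+C=8 → Tm = 2(2)+4(8) = 36°C
56°C vs 36°C → primer P1 is higher.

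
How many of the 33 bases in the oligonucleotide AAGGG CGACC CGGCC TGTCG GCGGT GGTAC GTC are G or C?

24

Base counts: A=4, G=14, T=5, C=10
Total G or C: 14 + 10 = 24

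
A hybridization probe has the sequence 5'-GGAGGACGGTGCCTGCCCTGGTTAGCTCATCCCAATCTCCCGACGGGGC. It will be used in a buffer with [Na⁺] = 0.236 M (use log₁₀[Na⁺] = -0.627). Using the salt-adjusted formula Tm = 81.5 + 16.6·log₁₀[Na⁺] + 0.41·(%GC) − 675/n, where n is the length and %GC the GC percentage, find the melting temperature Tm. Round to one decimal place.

84.9°C

Length n = 49. Counting bases: C=17, A=7, G=16, T=9
G+C = 33, so %GC = 33/49 × 100 = 67.347%
Salt term: 16.6 × (-0.627) = -10.408
GC term: 0.41 × 67.347 = 27.612; length term: −675/49 = −13.776
Tm = 81.5 + (-10.408) + 27.612 − 13.776 = 84.928 → 84.9°C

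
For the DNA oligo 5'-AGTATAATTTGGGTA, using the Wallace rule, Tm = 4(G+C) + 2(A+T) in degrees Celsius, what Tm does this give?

38°C

Counting bases: C=0, T=6, G=4, A=5
A+T = 11, G+C = 4
Tm = 2(11) + 4(4) = 22 + 16 = 38°C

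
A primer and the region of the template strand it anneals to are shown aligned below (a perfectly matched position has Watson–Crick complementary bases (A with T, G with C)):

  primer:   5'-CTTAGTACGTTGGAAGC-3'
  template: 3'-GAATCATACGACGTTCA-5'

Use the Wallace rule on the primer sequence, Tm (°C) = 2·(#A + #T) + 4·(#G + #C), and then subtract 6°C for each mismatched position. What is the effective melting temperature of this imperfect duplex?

26°C

Primer base counts: A=4, T=5, G=5, C=3 → A+T=9, G+C=8
Perfect-match Tm = 2(9) + 4(8) = 18 + 32 = 50°C
Mismatches (positions where the bases are not complementary): 4 (at positions 8, 10, 13, 17)
Effective Tm = 50 − 4×6 = 50 − 24 = 26°C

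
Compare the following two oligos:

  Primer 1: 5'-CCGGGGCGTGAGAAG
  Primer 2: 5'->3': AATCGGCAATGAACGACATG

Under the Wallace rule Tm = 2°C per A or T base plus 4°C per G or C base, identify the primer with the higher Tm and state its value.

Primer 1: A+T=4, G+C=11 → Tm = 2(4)+4(11) = 52°C
Primer 2: A+T=11, G+C=9 → Tm = 2(11)+4(9) = 58°C
52°C vs 58°C → primer 2 is higher.

Primer 2, 58°C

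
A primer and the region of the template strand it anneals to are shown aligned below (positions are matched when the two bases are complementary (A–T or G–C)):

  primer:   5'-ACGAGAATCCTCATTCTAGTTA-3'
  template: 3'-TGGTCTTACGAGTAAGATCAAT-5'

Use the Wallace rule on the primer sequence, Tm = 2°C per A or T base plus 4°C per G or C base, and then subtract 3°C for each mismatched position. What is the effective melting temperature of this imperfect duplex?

Primer base counts: A=7, T=7, G=3, C=5 → A+T=14, G+C=8
Perfect-match Tm = 2(14) + 4(8) = 28 + 32 = 60°C
Mismatches (positions where the bases are not complementary): 2 (at positions 3, 9)
Effective Tm = 60 − 2×3 = 60 − 6 = 54°C

54°C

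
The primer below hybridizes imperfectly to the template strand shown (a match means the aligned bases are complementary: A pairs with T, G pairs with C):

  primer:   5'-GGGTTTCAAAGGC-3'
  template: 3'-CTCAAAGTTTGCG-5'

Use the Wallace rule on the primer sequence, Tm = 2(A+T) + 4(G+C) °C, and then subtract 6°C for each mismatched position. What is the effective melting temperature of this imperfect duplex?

Primer base counts: A=3, T=3, G=5, C=2 → A+T=6, G+C=7
Perfect-match Tm = 2(6) + 4(7) = 12 + 28 = 40°C
Mismatches (positions where the bases are not complementary): 2 (at positions 2, 11)
Effective Tm = 40 − 2×6 = 40 − 12 = 28°C

28°C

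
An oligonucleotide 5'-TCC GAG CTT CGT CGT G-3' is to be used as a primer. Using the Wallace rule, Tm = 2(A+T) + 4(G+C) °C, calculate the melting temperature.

52°C

Base counts: G=5, T=5, C=5, A=1
A+T = 6, G+C = 10
Tm = 2×6 + 4×10 = 52°C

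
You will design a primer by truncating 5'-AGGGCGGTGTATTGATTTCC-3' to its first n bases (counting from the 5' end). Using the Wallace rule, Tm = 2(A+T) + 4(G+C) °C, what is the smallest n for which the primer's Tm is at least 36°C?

n = 11

First 10 bases: AGGGCGGTGT → Tm = 34°C (< 36°C)
First 11 bases: AGGGCGGTGTA → Tm = 36°C (≥ 36°C)
Since every base adds ≥2°C, Tm only increases with n, so the threshold is first crossed at n = 11.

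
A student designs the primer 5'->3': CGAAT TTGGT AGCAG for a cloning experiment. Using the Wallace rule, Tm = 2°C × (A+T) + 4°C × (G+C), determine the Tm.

Scanning the sequence gives A=4, T=4, C=2, G=5.
AT pairs contribute 8, GC pairs contribute 7.
Tm = 4·7 + 2·8 = 28 + 16 = 44°C

44°C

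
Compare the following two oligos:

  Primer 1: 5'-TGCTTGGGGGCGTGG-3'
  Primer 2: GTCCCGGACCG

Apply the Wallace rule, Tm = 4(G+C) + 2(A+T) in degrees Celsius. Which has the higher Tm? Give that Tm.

Primer 1, 52°C

Primer 1: A+T=4, G+C=11 → Tm = 2(4)+4(11) = 52°C
Primer 2: A+T=2, G+C=9 → Tm = 2(2)+4(9) = 40°C
52°C vs 40°C → primer 1 is higher.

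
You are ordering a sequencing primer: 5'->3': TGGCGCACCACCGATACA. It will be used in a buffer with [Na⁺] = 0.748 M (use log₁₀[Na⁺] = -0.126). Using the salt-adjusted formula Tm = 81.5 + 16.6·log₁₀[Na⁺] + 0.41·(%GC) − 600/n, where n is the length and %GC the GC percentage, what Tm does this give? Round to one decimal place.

71.1°C

Length n = 18. Base counts: T=2, G=4, A=5, C=7
G+C = 11, so %GC = 11/18 × 100 = 61.111%
Salt term: 16.6 × (-0.126) = -2.092
GC term: 0.41 × 61.111 = 25.056; length term: −600/18 = −33.333
Tm = 81.5 + (-2.092) + 25.056 − 33.333 = 71.131 → 71.1°C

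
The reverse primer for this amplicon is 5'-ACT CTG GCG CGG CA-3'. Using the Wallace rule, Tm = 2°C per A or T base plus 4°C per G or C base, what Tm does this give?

Base counts: A=2, C=5, T=2, G=5
AT pairs contribute 4, GC pairs contribute 10.
Tm = 4·10 + 2·4 = 40 + 8 = 48°C

48°C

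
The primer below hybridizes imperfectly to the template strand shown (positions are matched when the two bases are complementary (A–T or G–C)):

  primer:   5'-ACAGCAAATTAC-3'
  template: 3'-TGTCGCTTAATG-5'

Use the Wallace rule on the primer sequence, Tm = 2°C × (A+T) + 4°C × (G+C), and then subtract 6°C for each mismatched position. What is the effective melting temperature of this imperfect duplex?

26°C

Primer base counts: A=6, T=2, G=1, C=3 → A+T=8, G+C=4
Perfect-match Tm = 2(8) + 4(4) = 16 + 16 = 32°C
Mismatches (positions where the bases are not complementary): 1 (at position 6)
Effective Tm = 32 − 1×6 = 32 − 6 = 26°C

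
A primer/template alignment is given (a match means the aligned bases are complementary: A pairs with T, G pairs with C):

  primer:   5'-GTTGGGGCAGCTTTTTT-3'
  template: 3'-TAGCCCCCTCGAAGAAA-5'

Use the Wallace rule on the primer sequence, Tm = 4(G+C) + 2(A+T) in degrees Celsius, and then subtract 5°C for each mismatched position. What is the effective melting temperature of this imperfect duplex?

Primer base counts: A=1, T=8, G=6, C=2 → A+T=9, G+C=8
Perfect-match Tm = 2(9) + 4(8) = 18 + 32 = 50°C
Mismatches (positions where the bases are not complementary): 4 (at positions 1, 3, 8, 14)
Effective Tm = 50 − 4×5 = 50 − 20 = 30°C

30°C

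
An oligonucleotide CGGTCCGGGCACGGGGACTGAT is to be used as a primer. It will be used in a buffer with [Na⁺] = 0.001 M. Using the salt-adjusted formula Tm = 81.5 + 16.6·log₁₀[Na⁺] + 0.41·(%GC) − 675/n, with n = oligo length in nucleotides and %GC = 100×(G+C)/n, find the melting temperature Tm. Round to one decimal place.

30.8°C

Length n = 22. Base counts: C=6, A=3, G=10, T=3
G+C = 16, so %GC = 16/22 × 100 = 72.727%
Salt term: 16.6 × (-3) = -49.8
GC term: 0.41 × 72.727 = 29.818; length term: −675/22 = −30.682
Tm = 81.5 + (-49.8) + 29.818 − 30.682 = 30.836 → 30.8°C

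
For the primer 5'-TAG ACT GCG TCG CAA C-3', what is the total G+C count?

Base counts: A=4, T=3, G=4, C=5
G+C = 4 + 5 = 9

9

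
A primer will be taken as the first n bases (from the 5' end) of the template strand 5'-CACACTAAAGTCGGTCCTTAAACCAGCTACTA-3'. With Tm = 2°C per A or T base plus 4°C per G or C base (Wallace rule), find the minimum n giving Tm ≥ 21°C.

First 7 bases: CACACTA → Tm = 20°C (< 21°C)
First 8 bases: CACACTAA → Tm = 22°C (≥ 21°C)
Each additional base adds 2°C (A/T) or 4°C (G/C), so Tm is non-decreasing in n; n = 8 is the first length to reach 21°C.

n = 8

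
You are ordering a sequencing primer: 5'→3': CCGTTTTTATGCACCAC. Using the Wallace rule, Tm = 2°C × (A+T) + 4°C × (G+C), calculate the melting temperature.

50°C

Base counts: G=2, T=6, A=3, C=6
So N_AT = 9 and N_GC = 8.
Tm = 4·8 + 2·9 = 32 + 18 = 50°C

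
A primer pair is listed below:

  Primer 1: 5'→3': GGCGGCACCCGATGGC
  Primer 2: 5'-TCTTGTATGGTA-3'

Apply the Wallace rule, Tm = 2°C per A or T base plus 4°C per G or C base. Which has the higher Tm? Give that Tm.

Primer 1, 58°C

Primer 1: A+T=3, G+C=13 → Tm = 2(3)+4(13) = 58°C
Primer 2: A+T=8, G+C=4 → Tm = 2(8)+4(4) = 32°C
58°C vs 32°C → primer 1 is higher.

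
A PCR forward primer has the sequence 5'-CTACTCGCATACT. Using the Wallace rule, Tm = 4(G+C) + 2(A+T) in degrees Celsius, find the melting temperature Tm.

38°C

Scanning the sequence gives A=3, G=1, C=5, T=4.
A+T = 7, G+C = 6
Tm = 2×7 + 4×6 = 38°C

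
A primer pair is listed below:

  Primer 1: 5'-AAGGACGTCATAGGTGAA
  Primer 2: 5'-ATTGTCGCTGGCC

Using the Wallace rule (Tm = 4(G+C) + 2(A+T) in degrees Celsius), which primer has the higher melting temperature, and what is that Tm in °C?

Primer 1: A+T=10, G+C=8 → Tm = 2(10)+4(8) = 52°C
Primer 2: A+T=5, G+C=8 → Tm = 2(5)+4(8) = 42°C
52°C vs 42°C → primer 1 is higher.

Primer 1, 52°C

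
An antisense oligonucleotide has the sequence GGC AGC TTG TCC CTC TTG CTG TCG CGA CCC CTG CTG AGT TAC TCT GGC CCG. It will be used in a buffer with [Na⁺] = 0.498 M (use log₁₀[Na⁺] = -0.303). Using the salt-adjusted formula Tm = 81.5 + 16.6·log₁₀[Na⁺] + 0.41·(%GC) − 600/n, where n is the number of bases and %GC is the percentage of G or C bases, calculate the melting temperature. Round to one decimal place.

Length n = 51. Base counts: G=14, T=14, C=19, A=4
G+C = 33, so %GC = 33/51 × 100 = 64.706%
Salt term: 16.6 × (-0.303) = -5.03
GC term: 0.41 × 64.706 = 26.529; length term: −600/51 = −11.765
Tm = 81.5 + (-5.03) + 26.529 − 11.765 = 91.234 → 91.2°C

91.2°C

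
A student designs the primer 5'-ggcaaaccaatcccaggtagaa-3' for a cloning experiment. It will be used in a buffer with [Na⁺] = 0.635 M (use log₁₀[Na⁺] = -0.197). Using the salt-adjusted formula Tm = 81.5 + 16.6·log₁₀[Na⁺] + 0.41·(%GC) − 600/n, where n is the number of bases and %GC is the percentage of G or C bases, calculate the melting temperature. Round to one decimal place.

Length n = 22. Scanning the sequence gives C=6, A=9, G=5, T=2.
G+C = 11, so %GC = 11/22 × 100 = 50%
Salt term: 16.6 × (-0.197) = -3.27
GC term: 0.41 × 50 = 20.5; length term: −600/22 = −27.273
Tm = 81.5 + (-3.27) + 20.5 − 27.273 = 71.457 → 71.5°C

71.5°C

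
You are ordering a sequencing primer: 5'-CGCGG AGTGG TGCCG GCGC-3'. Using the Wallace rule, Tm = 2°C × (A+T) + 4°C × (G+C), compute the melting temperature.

G=10, A=1, T=2, C=6
So N_AT = 3 and N_GC = 16.
Tm = 4·16 + 2·3 = 64 + 6 = 70°C

70°C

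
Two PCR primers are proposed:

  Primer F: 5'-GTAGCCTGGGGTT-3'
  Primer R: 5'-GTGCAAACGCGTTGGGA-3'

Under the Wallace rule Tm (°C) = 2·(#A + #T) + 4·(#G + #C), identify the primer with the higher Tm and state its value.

Primer R, 54°C

Primer F: A+T=5, G+C=8 → Tm = 2(5)+4(8) = 42°C
Primer R: A+T=7, G+C=10 → Tm = 2(7)+4(10) = 54°C
42°C vs 54°C → primer R is higher.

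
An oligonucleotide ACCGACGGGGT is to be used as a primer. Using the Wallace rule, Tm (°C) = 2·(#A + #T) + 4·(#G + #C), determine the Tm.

Base counts: C=3, G=5, T=1, A=2
A+T = 3, G+C = 8
Tm = 2×3 + 4×8 = 38°C

38°C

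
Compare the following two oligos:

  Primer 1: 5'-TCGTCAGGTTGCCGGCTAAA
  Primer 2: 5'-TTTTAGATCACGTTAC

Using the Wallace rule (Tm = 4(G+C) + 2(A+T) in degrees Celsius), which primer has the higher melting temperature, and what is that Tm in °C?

Primer 1: A+T=9, G+C=11 → Tm = 2(9)+4(11) = 62°C
Primer 2: A+T=11, G+C=5 → Tm = 2(11)+4(5) = 42°C
62°C vs 42°C → primer 1 is higher.

Primer 1, 62°C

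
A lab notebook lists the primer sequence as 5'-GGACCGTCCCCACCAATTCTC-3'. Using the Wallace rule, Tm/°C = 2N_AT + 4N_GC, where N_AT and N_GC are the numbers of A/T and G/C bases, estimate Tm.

Scanning the sequence gives A=4, T=4, G=3, C=10.
AT pairs contribute 8, GC pairs contribute 13.
Tm = 2×8 + 4×13 = 68°C

68°C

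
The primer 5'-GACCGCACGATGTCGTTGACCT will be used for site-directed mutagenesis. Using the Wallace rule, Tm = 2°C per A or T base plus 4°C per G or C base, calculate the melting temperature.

70°C

Counting bases: G=6, T=5, A=4, C=7
So N_AT = 9 and N_GC = 13.
Tm = 2(9) + 4(13) = 18 + 52 = 70°C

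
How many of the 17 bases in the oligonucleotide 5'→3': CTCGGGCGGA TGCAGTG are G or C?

Base counts: C=4, G=8, A=2, T=3
G+C = 8 + 4 = 12

12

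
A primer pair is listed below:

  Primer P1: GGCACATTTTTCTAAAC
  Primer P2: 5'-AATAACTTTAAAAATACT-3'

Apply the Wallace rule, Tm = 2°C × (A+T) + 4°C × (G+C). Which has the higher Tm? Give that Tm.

Primer P1, 46°C

Primer P1: A+T=11, G+C=6 → Tm = 2(11)+4(6) = 46°C
Primer P2: A+T=16, G+C=2 → Tm = 2(16)+4(2) = 40°C
46°C vs 40°C → primer P1 is higher.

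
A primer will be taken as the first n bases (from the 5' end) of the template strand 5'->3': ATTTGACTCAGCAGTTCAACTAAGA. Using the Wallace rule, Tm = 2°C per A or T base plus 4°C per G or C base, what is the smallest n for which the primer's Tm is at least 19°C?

n = 8

First 7 bases: ATTTGAC → Tm = 18°C (< 19°C)
First 8 bases: ATTTGACT → Tm = 20°C (≥ 19°C)
Each additional base adds 2°C (A/T) or 4°C (G/C), so Tm is non-decreasing in n; n = 8 is the first length to reach 19°C.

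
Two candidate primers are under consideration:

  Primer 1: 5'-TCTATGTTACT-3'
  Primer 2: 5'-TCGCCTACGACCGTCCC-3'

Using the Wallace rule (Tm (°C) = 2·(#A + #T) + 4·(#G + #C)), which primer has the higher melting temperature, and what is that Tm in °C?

Primer 1: A+T=8, G+C=3 → Tm = 2(8)+4(3) = 28°C
Primer 2: A+T=5, G+C=12 → Tm = 2(5)+4(12) = 58°C
28°C vs 58°C → primer 2 is higher.

Primer 2, 58°C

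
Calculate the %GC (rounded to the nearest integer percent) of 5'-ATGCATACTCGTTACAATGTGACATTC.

Counting bases: G=4, A=8, T=9, C=6
G+C = 4 + 6 = 10 out of 27 bases
%GC = 10/27 × 100 = 37.04% ≈ 37%

37%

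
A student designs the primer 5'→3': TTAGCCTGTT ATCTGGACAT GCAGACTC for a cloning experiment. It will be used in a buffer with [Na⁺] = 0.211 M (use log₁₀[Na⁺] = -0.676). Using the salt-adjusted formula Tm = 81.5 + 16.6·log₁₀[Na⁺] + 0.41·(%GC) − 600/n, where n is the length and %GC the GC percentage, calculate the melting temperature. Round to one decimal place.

67.9°C

Length n = 28. A=6, C=7, G=6, T=9
G+C = 13, so %GC = 13/28 × 100 = 46.429%
Salt term: 16.6 × (-0.676) = -11.222
GC term: 0.41 × 46.429 = 19.036; length term: −600/28 = −21.429
Tm = 81.5 + (-11.222) + 19.036 − 21.429 = 67.885 → 67.9°C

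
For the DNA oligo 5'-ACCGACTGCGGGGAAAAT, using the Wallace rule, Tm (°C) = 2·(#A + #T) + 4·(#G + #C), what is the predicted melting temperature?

56°C

Counting bases: T=2, C=4, G=6, A=6
So N_AT = 8 and N_GC = 10.
Tm = 4·10 + 2·8 = 40 + 16 = 56°C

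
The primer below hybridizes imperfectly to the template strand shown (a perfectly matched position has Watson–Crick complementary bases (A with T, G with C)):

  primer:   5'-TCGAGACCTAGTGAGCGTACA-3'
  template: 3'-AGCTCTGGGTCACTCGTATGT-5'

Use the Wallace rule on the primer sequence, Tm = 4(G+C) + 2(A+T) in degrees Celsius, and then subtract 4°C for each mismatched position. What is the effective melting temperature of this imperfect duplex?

56°C

Primer base counts: A=6, T=4, G=6, C=5 → A+T=10, G+C=11
Perfect-match Tm = 2(10) + 4(11) = 20 + 44 = 64°C
Mismatches (positions where the bases are not complementary): 2 (at positions 9, 17)
Effective Tm = 64 − 2×4 = 64 − 8 = 56°C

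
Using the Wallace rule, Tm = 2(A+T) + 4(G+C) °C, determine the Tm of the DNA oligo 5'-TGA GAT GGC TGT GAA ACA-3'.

52°C

Base counts: A=6, T=4, G=6, C=2
A+T = 10, G+C = 8
Tm = 2×10 + 4×8 = 52°C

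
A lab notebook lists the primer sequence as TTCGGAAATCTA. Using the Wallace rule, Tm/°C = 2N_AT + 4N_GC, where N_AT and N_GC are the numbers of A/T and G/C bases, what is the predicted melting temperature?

32°C

T=4, G=2, C=2, A=4
So N_AT = 8 and N_GC = 4.
Tm = 4·4 + 2·8 = 16 + 16 = 32°C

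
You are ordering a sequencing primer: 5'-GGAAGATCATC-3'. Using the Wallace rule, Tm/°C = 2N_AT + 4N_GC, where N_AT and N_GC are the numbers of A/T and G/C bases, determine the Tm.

T=2, C=2, G=3, A=4
So N_AT = 6 and N_GC = 5.
Tm = 2(6) + 4(5) = 12 + 20 = 32°C

32°C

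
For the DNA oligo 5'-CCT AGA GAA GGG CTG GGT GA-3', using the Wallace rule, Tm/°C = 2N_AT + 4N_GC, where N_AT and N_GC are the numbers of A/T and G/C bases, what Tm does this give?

Base counts: G=9, T=3, A=5, C=3
AT pairs contribute 8, GC pairs contribute 12.
Tm = 4·12 + 2·8 = 48 + 16 = 64°C

64°C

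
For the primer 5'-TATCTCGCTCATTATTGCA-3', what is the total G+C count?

7

Base counts: A=4, T=8, C=5, G=2
G+C = 2 + 5 = 7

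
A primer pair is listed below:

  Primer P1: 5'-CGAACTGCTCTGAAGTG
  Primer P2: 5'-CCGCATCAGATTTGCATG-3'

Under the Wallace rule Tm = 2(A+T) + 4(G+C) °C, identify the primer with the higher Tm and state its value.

Primer P2, 54°C

Primer P1: A+T=8, G+C=9 → Tm = 2(8)+4(9) = 52°C
Primer P2: A+T=9, G+C=9 → Tm = 2(9)+4(9) = 54°C
52°C vs 54°C → primer P2 is higher.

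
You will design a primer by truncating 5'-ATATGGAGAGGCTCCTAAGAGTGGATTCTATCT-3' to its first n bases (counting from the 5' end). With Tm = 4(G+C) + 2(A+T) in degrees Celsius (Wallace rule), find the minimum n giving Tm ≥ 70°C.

First 23 bases: ATATGGAGAGGCTCCTAAGAGTG → Tm = 68°C (< 70°C)
First 24 bases: ATATGGAGAGGCTCCTAAGAGTGG → Tm = 72°C (≥ 70°C)
Since every base adds ≥2°C, Tm only increases with n, so the threshold is first crossed at n = 24.

n = 24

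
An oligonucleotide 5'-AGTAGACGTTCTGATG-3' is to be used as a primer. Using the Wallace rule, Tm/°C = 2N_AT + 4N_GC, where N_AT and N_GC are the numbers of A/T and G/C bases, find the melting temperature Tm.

46°C

T=5, A=4, G=5, C=2
AT pairs contribute 9, GC pairs contribute 7.
Tm = 4·7 + 2·9 = 28 + 18 = 46°C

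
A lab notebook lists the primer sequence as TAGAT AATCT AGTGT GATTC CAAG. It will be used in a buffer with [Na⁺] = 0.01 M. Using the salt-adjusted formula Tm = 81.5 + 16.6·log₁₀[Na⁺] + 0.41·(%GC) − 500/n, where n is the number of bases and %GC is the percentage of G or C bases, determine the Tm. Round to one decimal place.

41.1°C

Length n = 24. T=8, C=3, G=5, A=8
G+C = 8, so %GC = 8/24 × 100 = 33.333%
Salt term: 16.6 × (-2) = -33.2
GC term: 0.41 × 33.333 = 13.667; length term: −500/24 = −20.833
Tm = 81.5 + (-33.2) + 13.667 − 20.833 = 41.134 → 41.1°C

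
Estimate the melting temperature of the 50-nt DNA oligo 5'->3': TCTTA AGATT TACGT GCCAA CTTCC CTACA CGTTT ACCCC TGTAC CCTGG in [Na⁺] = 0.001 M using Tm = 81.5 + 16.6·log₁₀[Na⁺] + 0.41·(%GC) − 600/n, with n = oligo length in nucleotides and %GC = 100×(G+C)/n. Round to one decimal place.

39.4°C

Length n = 50. T=16, C=17, A=10, G=7
G+C = 24, so %GC = 24/50 × 100 = 48%
Salt term: 16.6 × (-3) = -49.8
GC term: 0.41 × 48 = 19.68; length term: −600/50 = −12
Tm = 81.5 + (-49.8) + 19.68 − 12 = 39.38 → 39.4°C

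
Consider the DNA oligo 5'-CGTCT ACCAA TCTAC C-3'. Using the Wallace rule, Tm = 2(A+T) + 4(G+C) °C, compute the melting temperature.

48°C

Counting bases: G=1, A=4, C=7, T=4
AT pairs contribute 8, GC pairs contribute 8.
Tm = 2(8) + 4(8) = 16 + 32 = 48°C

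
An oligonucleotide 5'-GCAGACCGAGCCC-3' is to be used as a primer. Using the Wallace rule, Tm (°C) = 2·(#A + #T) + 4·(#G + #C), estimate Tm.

46°C

Counting bases: G=4, A=3, C=6, T=0
AT pairs contribute 3, GC pairs contribute 10.
Tm = 4·10 + 2·3 = 40 + 6 = 46°C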